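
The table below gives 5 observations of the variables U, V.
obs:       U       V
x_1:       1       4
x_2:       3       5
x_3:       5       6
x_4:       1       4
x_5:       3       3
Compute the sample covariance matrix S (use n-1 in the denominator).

Step 1 — column means:
  mean(U) = (1 + 3 + 5 + 1 + 3) / 5 = 13/5 = 2.6
  mean(V) = (4 + 5 + 6 + 4 + 3) / 5 = 22/5 = 4.4

Step 2 — sample covariance S[i,j] = (1/(n-1)) · Σ_k (x_{k,i} - mean_i) · (x_{k,j} - mean_j), with n-1 = 4.
  S[U,U] = ((-1.6)·(-1.6) + (0.4)·(0.4) + (2.4)·(2.4) + (-1.6)·(-1.6) + (0.4)·(0.4)) / 4 = 11.2/4 = 2.8
  S[U,V] = ((-1.6)·(-0.4) + (0.4)·(0.6) + (2.4)·(1.6) + (-1.6)·(-0.4) + (0.4)·(-1.4)) / 4 = 4.8/4 = 1.2
  S[V,V] = ((-0.4)·(-0.4) + (0.6)·(0.6) + (1.6)·(1.6) + (-0.4)·(-0.4) + (-1.4)·(-1.4)) / 4 = 5.2/4 = 1.3

S is symmetric (S[j,i] = S[i,j]). Assembling:

S = [[2.8, 1.2],
 [1.2, 1.3]]


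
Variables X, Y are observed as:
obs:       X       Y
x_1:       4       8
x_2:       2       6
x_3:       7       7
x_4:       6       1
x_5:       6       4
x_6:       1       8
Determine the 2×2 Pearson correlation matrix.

Step 1 — column means:
  mean(X) = (4 + 2 + 7 + 6 + 6 + 1) / 6 = 26/6 = 4.3333
  mean(Y) = (8 + 6 + 7 + 1 + 4 + 8) / 6 = 34/6 = 5.6667

Step 2 — sample variances and covariances s[i,j] = (1/(n-1)) · Σ_k (x_{k,i} - mean_i) · (x_{k,j} - mean_j), with n-1 = 5:
  s[X,X] = ((-0.3333)·(-0.3333) + (-2.3333)·(-2.3333) + (2.6667)·(2.6667) + (1.6667)·(1.6667) + (1.6667)·(1.6667) + (-3.3333)·(-3.3333)) / 5 = 29.3333/5 = 5.8667
  s[X,Y] = ((-0.3333)·(2.3333) + (-2.3333)·(0.3333) + (2.6667)·(1.3333) + (1.6667)·(-4.6667) + (1.6667)·(-1.6667) + (-3.3333)·(2.3333)) / 5 = -16.3333/5 = -3.2667
  s[Y,Y] = ((2.3333)·(2.3333) + (0.3333)·(0.3333) + (1.3333)·(1.3333) + (-4.6667)·(-4.6667) + (-1.6667)·(-1.6667) + (2.3333)·(2.3333)) / 5 = 37.3333/5 = 7.4667
  Sample standard deviations s_i = √(s[i,i]):
  s(X) = √(5.8667) = 2.4221
  s(Y) = √(7.4667) = 2.7325

Step 3 — r_{ij} = s_{ij} / (s_i · s_j):
  r[X,X] = 1 (diagonal).
  r[X,Y] = -3.2667 / (2.4221 · 2.7325) = -3.2667 / 6.6185 = -0.4936
  r[Y,Y] = 1 (diagonal).

R is symmetric with unit diagonal. Assembling:

R = [[1, -0.4936],
 [-0.4936, 1]]


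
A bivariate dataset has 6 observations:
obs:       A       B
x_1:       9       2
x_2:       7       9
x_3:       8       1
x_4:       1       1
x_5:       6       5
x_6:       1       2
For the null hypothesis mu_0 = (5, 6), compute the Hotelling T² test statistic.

Step 1 — sample mean vector:
  mean(A) = (9 + 7 + 8 + 1 + 6 + 1) / 6 = 32/6 = 5.3333
  mean(B) = (2 + 9 + 1 + 1 + 5 + 2) / 6 = 20/6 = 3.3333
  x̄ = (5.3333, 3.3333),  deviation x̄ - mu_0 = (5.3333, 3.3333) - (5, 6) = (0.3333, -2.6667).

Step 2 — sample covariance matrix, S[i,j] = (1/(n-1)) · Σ_k (x_{k,i} - mean_i) · (x_{k,j} - mean_j), divisor n-1 = 5:
  S[A,A] = ((3.6667)·(3.6667) + (1.6667)·(1.6667) + (2.6667)·(2.6667) + (-4.3333)·(-4.3333) + (0.6667)·(0.6667) + (-4.3333)·(-4.3333)) / 5 = 61.3333/5 = 12.2667
  S[A,B] = ((3.6667)·(-1.3333) + (1.6667)·(5.6667) + (2.6667)·(-2.3333) + (-4.3333)·(-2.3333) + (0.6667)·(1.6667) + (-4.3333)·(-1.3333)) / 5 = 15.3333/5 = 3.0667
  S[B,B] = ((-1.3333)·(-1.3333) + (5.6667)·(5.6667) + (-2.3333)·(-2.3333) + (-2.3333)·(-2.3333) + (1.6667)·(1.6667) + (-1.3333)·(-1.3333)) / 5 = 49.3333/5 = 9.8667
  S = [[12.2667, 3.0667],
 [3.0667, 9.8667]].

Step 3 — invert S. det(S) = 12.2667·9.8667 - (3.0667)² = 111.6267.
  S^{-1} = (1/det) · [[d, -b], [-b, a]] = [[0.0884, -0.0275],
 [-0.0275, 0.1099]].

Step 4 — quadratic form (x̄ - mu_0)^T · S^{-1} · (x̄ - mu_0):
  S^{-1} · (x̄ - mu_0) = (0.1027, -0.3022),
  (x̄ - mu_0)^T · [...] = (0.3333)·(0.1027) + (-2.6667)·(-0.3022) = 0.8401.

Step 5 — scale by n: T² = 6 · 0.8401 = 5.0406.

T² ≈ 5.0406


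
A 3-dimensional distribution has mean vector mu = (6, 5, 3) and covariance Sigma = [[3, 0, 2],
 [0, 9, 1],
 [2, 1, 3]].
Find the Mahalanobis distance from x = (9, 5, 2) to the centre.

Step 1 — centre the observation: (x - mu) = (3, 0, -1).

Step 2 — invert Sigma (cofactor / det for 3×3, or solve directly):
  Sigma^{-1} = [[0.619, 0.0476, -0.4286],
 [0.0476, 0.119, -0.0714],
 [-0.4286, -0.0714, 0.6429]].

Step 3 — form the quadratic (x - mu)^T · Sigma^{-1} · (x - mu):
  Sigma^{-1} · (x - mu) = (2.2857, 0.2143, -1.9286).
  (x - mu)^T · [Sigma^{-1} · (x - mu)] = (3)·(2.2857) + (0)·(0.2143) + (-1)·(-1.9286) = 8.7857.

Step 4 — take square root: d = √(8.7857) ≈ 2.9641.

d(x, mu) = √(8.7857) ≈ 2.9641


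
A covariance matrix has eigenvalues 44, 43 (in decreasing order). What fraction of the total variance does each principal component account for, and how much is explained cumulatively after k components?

Step 1 — total variance = trace(Sigma) = Σ λ_i = 44 + 43 = 87.

Step 2 — fraction explained by component i = λ_i / Σ λ:
  PC1: 44/87 = 0.5057
  PC2: 43/87 = 0.4943

Step 3 — cumulative fraction after k components = (λ_1 + ... + λ_k) / Σ λ:
  k = 1: 44/87 = 0.5057
  k = 2: (44 + 43)/87 = 87/87 = 1

Summary (fraction, with percent):

explained: PC1 0.5057 (50.57%), PC2 0.4943 (49.43%);  cumulative: 0.5057, 1


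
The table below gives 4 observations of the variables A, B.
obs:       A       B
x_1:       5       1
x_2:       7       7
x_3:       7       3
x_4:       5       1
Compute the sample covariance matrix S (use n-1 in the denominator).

Step 1 — column means:
  mean(A) = (5 + 7 + 7 + 5) / 4 = 24/4 = 6
  mean(B) = (1 + 7 + 3 + 1) / 4 = 12/4 = 3

Step 2 — sample covariance S[i,j] = (1/(n-1)) · Σ_k (x_{k,i} - mean_i) · (x_{k,j} - mean_j), with n-1 = 3.
  S[A,A] = ((-1)·(-1) + (1)·(1) + (1)·(1) + (-1)·(-1)) / 3 = 4/3 = 1.3333
  S[A,B] = ((-1)·(-2) + (1)·(4) + (1)·(0) + (-1)·(-2)) / 3 = 8/3 = 2.6667
  S[B,B] = ((-2)·(-2) + (4)·(4) + (0)·(0) + (-2)·(-2)) / 3 = 24/3 = 8

S is symmetric (S[j,i] = S[i,j]). Assembling:

S = [[1.3333, 2.6667],
 [2.6667, 8]]


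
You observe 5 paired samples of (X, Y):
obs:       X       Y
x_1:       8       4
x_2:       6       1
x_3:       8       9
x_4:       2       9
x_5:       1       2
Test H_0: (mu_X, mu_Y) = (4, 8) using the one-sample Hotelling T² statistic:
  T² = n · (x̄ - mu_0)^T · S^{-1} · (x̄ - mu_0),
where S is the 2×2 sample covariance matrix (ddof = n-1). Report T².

Step 1 — sample mean vector:
  mean(X) = (8 + 6 + 8 + 2 + 1) / 5 = 25/5 = 5
  mean(Y) = (4 + 1 + 9 + 9 + 2) / 5 = 25/5 = 5
  x̄ = (5, 5),  deviation x̄ - mu_0 = (5, 5) - (4, 8) = (1, -3).

Step 2 — sample covariance matrix, S[i,j] = (1/(n-1)) · Σ_k (x_{k,i} - mean_i) · (x_{k,j} - mean_j), divisor n-1 = 4:
  S[X,X] = ((3)·(3) + (1)·(1) + (3)·(3) + (-3)·(-3) + (-4)·(-4)) / 4 = 44/4 = 11
  S[X,Y] = ((3)·(-1) + (1)·(-4) + (3)·(4) + (-3)·(4) + (-4)·(-3)) / 4 = 5/4 = 1.25
  S[Y,Y] = ((-1)·(-1) + (-4)·(-4) + (4)·(4) + (4)·(4) + (-3)·(-3)) / 4 = 58/4 = 14.5
  S = [[11, 1.25],
 [1.25, 14.5]].

Step 3 — invert S. det(S) = 11·14.5 - (1.25)² = 157.9375.
  S^{-1} = (1/det) · [[d, -b], [-b, a]] = [[0.0918, -0.0079],
 [-0.0079, 0.0696]].

Step 4 — quadratic form (x̄ - mu_0)^T · S^{-1} · (x̄ - mu_0):
  S^{-1} · (x̄ - mu_0) = (0.1156, -0.2169),
  (x̄ - mu_0)^T · [...] = (1)·(0.1156) + (-3)·(-0.2169) = 0.7661.

Step 5 — scale by n: T² = 5 · 0.7661 = 3.8306.

T² ≈ 3.8306


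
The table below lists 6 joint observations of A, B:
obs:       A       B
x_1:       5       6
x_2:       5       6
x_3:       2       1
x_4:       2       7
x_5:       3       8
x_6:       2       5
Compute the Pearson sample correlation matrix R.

Step 1 — column means:
  mean(A) = (5 + 5 + 2 + 2 + 3 + 2) / 6 = 19/6 = 3.1667
  mean(B) = (6 + 6 + 1 + 7 + 8 + 5) / 6 = 33/6 = 5.5

Step 2 — sample variances and covariances s[i,j] = (1/(n-1)) · Σ_k (x_{k,i} - mean_i) · (x_{k,j} - mean_j), with n-1 = 5:
  s[A,A] = ((1.8333)·(1.8333) + (1.8333)·(1.8333) + (-1.1667)·(-1.1667) + (-1.1667)·(-1.1667) + (-0.1667)·(-0.1667) + (-1.1667)·(-1.1667)) / 5 = 10.8333/5 = 2.1667
  s[A,B] = ((1.8333)·(0.5) + (1.8333)·(0.5) + (-1.1667)·(-4.5) + (-1.1667)·(1.5) + (-0.1667)·(2.5) + (-1.1667)·(-0.5)) / 5 = 5.5/5 = 1.1
  s[B,B] = ((0.5)·(0.5) + (0.5)·(0.5) + (-4.5)·(-4.5) + (1.5)·(1.5) + (2.5)·(2.5) + (-0.5)·(-0.5)) / 5 = 29.5/5 = 5.9
  Sample standard deviations s_i = √(s[i,i]):
  s(A) = √(2.1667) = 1.472
  s(B) = √(5.9) = 2.429

Step 3 — r_{ij} = s_{ij} / (s_i · s_j):
  r[A,A] = 1 (diagonal).
  r[A,B] = 1.1 / (1.472 · 2.429) = 1.1 / 3.5754 = 0.3077
  r[B,B] = 1 (diagonal).

R is symmetric with unit diagonal. Assembling:

R = [[1, 0.3077],
 [0.3077, 1]]


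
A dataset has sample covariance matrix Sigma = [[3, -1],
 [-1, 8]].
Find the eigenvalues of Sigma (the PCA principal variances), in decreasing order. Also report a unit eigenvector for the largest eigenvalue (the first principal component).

Step 1 — characteristic polynomial of 2×2 Sigma:
  det(Sigma - λI) = λ² - trace · λ + det = 0.
  trace = 3 + 8 = 11, det = 3·8 - (-1)² = 23.
Step 2 — discriminant:
  Δ = trace² - 4·det = 121 - 92 = 29.
Step 3 — eigenvalues:
  λ = (trace ± √Δ)/2 = (11 ± 5.3852)/2,
  λ_1 = 8.1926,  λ_2 = 2.8074.

Step 4 — unit eigenvector for λ_1: solve (Sigma - λ_1 I)v = 0. First row:
  (3 - 8.1926)·v_x + (-1)·v_y = 0, i.e. (-5.1926)·v_x + (-1)·v_y = 0,
  so v ∝ (b, λ_1 - a) = (-1, 5.1926); multiply by -1 so the first entry is positive: u = (1, -5.1926).
  ||u|| = √((1)² + (-5.1926)²) = √(27.9629) ≈ 5.288,
  v_1 = u/||u|| ≈ (0.1891, -0.982) (||v_1|| = 1).

λ_1 = 8.1926,  λ_2 = 2.8074;  v_1 ≈ (0.1891, -0.982)


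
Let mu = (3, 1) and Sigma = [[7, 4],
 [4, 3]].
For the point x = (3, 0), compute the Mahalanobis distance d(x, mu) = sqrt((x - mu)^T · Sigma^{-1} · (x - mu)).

Step 1 — centre the observation: (x - mu) = (0, -1).

Step 2 — invert Sigma. det(Sigma) = 7·3 - (4)² = 5.
  Sigma^{-1} = (1/det) · [[d, -b], [-b, a]] = [[0.6, -0.8],
 [-0.8, 1.4]].

Step 3 — form the quadratic (x - mu)^T · Sigma^{-1} · (x - mu):
  Sigma^{-1} · (x - mu) = (0.8, -1.4).
  (x - mu)^T · [Sigma^{-1} · (x - mu)] = (0)·(0.8) + (-1)·(-1.4) = 1.4.

Step 4 — take square root: d = √(1.4) ≈ 1.1832.

d(x, mu) = √(1.4) ≈ 1.1832


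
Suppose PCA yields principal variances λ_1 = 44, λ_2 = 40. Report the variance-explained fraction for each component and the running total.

Step 1 — total variance = trace(Sigma) = Σ λ_i = 44 + 40 = 84.

Step 2 — fraction explained by component i = λ_i / Σ λ:
  PC1: 44/84 = 0.5238
  PC2: 40/84 = 0.4762

Step 3 — cumulative fraction after k components = (λ_1 + ... + λ_k) / Σ λ:
  k = 1: 44/84 = 0.5238
  k = 2: (44 + 40)/84 = 84/84 = 1

Summary (fraction, with percent):

explained: PC1 0.5238 (52.38%), PC2 0.4762 (47.62%);  cumulative: 0.5238, 1


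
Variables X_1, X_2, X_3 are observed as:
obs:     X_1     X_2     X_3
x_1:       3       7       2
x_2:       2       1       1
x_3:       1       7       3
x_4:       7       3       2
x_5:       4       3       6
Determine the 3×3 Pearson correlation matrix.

Step 1 — column means:
  mean(X_1) = (3 + 2 + 1 + 7 + 4) / 5 = 17/5 = 3.4
  mean(X_2) = (7 + 1 + 7 + 3 + 3) / 5 = 21/5 = 4.2
  mean(X_3) = (2 + 1 + 3 + 2 + 6) / 5 = 14/5 = 2.8

Step 2 — sample variances and covariances s[i,j] = (1/(n-1)) · Σ_k (x_{k,i} - mean_i) · (x_{k,j} - mean_j), with n-1 = 4:
  s[X_1,X_1] = ((-0.4)·(-0.4) + (-1.4)·(-1.4) + (-2.4)·(-2.4) + (3.6)·(3.6) + (0.6)·(0.6)) / 4 = 21.2/4 = 5.3
  s[X_1,X_2] = ((-0.4)·(2.8) + (-1.4)·(-3.2) + (-2.4)·(2.8) + (3.6)·(-1.2) + (0.6)·(-1.2)) / 4 = -8.4/4 = -2.1
  s[X_1,X_3] = ((-0.4)·(-0.8) + (-1.4)·(-1.8) + (-2.4)·(0.2) + (3.6)·(-0.8) + (0.6)·(3.2)) / 4 = 1.4/4 = 0.35
  s[X_2,X_2] = ((2.8)·(2.8) + (-3.2)·(-3.2) + (2.8)·(2.8) + (-1.2)·(-1.2) + (-1.2)·(-1.2)) / 4 = 28.8/4 = 7.2
  s[X_2,X_3] = ((2.8)·(-0.8) + (-3.2)·(-1.8) + (2.8)·(0.2) + (-1.2)·(-0.8) + (-1.2)·(3.2)) / 4 = 1.2/4 = 0.3
  s[X_3,X_3] = ((-0.8)·(-0.8) + (-1.8)·(-1.8) + (0.2)·(0.2) + (-0.8)·(-0.8) + (3.2)·(3.2)) / 4 = 14.8/4 = 3.7
  Sample standard deviations s_i = √(s[i,i]):
  s(X_1) = √(5.3) = 2.3022
  s(X_2) = √(7.2) = 2.6833
  s(X_3) = √(3.7) = 1.9235

Step 3 — r_{ij} = s_{ij} / (s_i · s_j):
  r[X_1,X_1] = 1 (diagonal).
  r[X_1,X_2] = -2.1 / (2.3022 · 2.6833) = -2.1 / 6.1774 = -0.34
  r[X_1,X_3] = 0.35 / (2.3022 · 1.9235) = 0.35 / 4.4283 = 0.079
  r[X_2,X_2] = 1 (diagonal).
  r[X_2,X_3] = 0.3 / (2.6833 · 1.9235) = 0.3 / 5.1614 = 0.0581
  r[X_3,X_3] = 1 (diagonal).

R is symmetric with unit diagonal. Assembling:

R = [[1, -0.34, 0.079],
 [-0.34, 1, 0.0581],
 [0.079, 0.0581, 1]]


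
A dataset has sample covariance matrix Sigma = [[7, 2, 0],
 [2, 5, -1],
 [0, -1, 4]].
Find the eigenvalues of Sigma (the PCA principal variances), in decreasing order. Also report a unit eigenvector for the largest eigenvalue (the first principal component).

Step 1 — characteristic polynomial p(λ) = det(λI - Sigma) = λ³ - tr·λ² + c_1·λ - det, where tr = trace, c_1 = sum of the principal 2×2 minors, det = det(Sigma):
  tr = 7 + 5 + 4 = 16,
  c_1 = (7·5 - (2)²) + (7·4 - (0)²) + (5·4 - (-1)²) = 31 + 28 + 19 = 78,
  det = 7·(5·4 - (-1)²) - (2)·((2)·4 - (-1)·(0)) + (0)·((2)·(-1) - 5·(0)) = 7·(19) - (2)·(8) + (0)·(-2) = 117.
  So p(λ) = λ³ - 16λ² + 78λ - 117.
Step 2 — look for an integer root (rational root theorem: any rational root is an integer divisor of 117). Testing λ = 3:
  p(3) = 27 - 144 + 234 - 117 = 0  ✓
  Dividing out (λ - 3): p(λ) = (λ - 3)(λ² - 13λ + 39).
Step 3 — remaining eigenvalues from the quadratic λ² - 13λ + 39 = 0:
  Δ = 13² - 4·39 = 169 - 156 = 13,  λ = (13 ± √13)/2 = (13 ± 3.6056)/2 ≈ 8.3028 or 4.6972.
  Sorted: λ_1 = 8.3028,  λ_2 = 4.6972,  λ_3 = 3  (check: sum = 16 = tr ✓).

Step 4 — unit eigenvector for λ_1 ≈ 8.3028: v spans the null space of (Sigma - λ_1 I), whose rows are
  r_1 = (-1.3028, 2, 0),  r_2 = (2, -3.3028, -1),  r_3 = (0, -1, -4.3028).
  v is orthogonal to every row, so take v ∝ r_1 × r_2 = ((2)·(-1) - (0)·(-3.3028), (0)·(2) - (-1.3028)·(-1), (-1.3028)·(-3.3028) - (2)·(2)) ≈ (-2, -1.3028, 0.3028).
  Rescale (multiply by -1 so the first nonzero entry is positive): u = (2, 1.3028, -0.3028).
  ||u|| = √((2)² + (1.3028)² + (-0.3028)²) = √(5.7889) ≈ 2.406,  v_1 = u/||u|| ≈ (0.8313, 0.5415, -0.1258) (||v_1|| = 1).

λ_1 = 8.3028,  λ_2 = 4.6972,  λ_3 = 3;  v_1 ≈ (0.8313, 0.5415, -0.1258)


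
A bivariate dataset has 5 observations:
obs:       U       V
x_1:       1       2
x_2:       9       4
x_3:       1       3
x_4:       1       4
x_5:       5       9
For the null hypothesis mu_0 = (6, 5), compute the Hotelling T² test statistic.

Step 1 — sample mean vector:
  mean(U) = (1 + 9 + 1 + 1 + 5) / 5 = 17/5 = 3.4
  mean(V) = (2 + 4 + 3 + 4 + 9) / 5 = 22/5 = 4.4
  x̄ = (3.4, 4.4),  deviation x̄ - mu_0 = (3.4, 4.4) - (6, 5) = (-2.6, -0.6).

Step 2 — sample covariance matrix, S[i,j] = (1/(n-1)) · Σ_k (x_{k,i} - mean_i) · (x_{k,j} - mean_j), divisor n-1 = 4:
  S[U,U] = ((-2.4)·(-2.4) + (5.6)·(5.6) + (-2.4)·(-2.4) + (-2.4)·(-2.4) + (1.6)·(1.6)) / 4 = 51.2/4 = 12.8
  S[U,V] = ((-2.4)·(-2.4) + (5.6)·(-0.4) + (-2.4)·(-1.4) + (-2.4)·(-0.4) + (1.6)·(4.6)) / 4 = 15.2/4 = 3.8
  S[V,V] = ((-2.4)·(-2.4) + (-0.4)·(-0.4) + (-1.4)·(-1.4) + (-0.4)·(-0.4) + (4.6)·(4.6)) / 4 = 29.2/4 = 7.3
  S = [[12.8, 3.8],
 [3.8, 7.3]].

Step 3 — invert S. det(S) = 12.8·7.3 - (3.8)² = 79.
  S^{-1} = (1/det) · [[d, -b], [-b, a]] = [[0.0924, -0.0481],
 [-0.0481, 0.162]].

Step 4 — quadratic form (x̄ - mu_0)^T · S^{-1} · (x̄ - mu_0):
  S^{-1} · (x̄ - mu_0) = (-0.2114, 0.0278),
  (x̄ - mu_0)^T · [...] = (-2.6)·(-0.2114) + (-0.6)·(0.0278) = 0.5329.

Step 5 — scale by n: T² = 5 · 0.5329 = 2.6646.

T² ≈ 2.6646


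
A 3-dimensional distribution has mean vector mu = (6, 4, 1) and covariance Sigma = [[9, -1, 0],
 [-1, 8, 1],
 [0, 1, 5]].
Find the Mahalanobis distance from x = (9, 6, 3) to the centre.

Step 1 — centre the observation: (x - mu) = (3, 2, 2).

Step 2 — invert Sigma (cofactor / det for 3×3, or solve directly):
  Sigma^{-1} = [[0.1127, 0.0145, -0.0029],
 [0.0145, 0.1301, -0.026],
 [-0.0029, -0.026, 0.2052]].

Step 3 — form the quadratic (x - mu)^T · Sigma^{-1} · (x - mu):
  Sigma^{-1} · (x - mu) = (0.3613, 0.2514, 0.3497).
  (x - mu)^T · [Sigma^{-1} · (x - mu)] = (3)·(0.3613) + (2)·(0.2514) + (2)·(0.3497) = 2.2861.

Step 4 — take square root: d = √(2.2861) ≈ 1.512.

d(x, mu) = √(2.2861) ≈ 1.512


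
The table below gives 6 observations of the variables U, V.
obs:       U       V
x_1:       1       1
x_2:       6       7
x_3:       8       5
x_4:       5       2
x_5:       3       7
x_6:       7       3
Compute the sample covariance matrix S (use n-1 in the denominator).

Step 1 — column means:
  mean(U) = (1 + 6 + 8 + 5 + 3 + 7) / 6 = 30/6 = 5
  mean(V) = (1 + 7 + 5 + 2 + 7 + 3) / 6 = 25/6 = 4.1667

Step 2 — sample covariance S[i,j] = (1/(n-1)) · Σ_k (x_{k,i} - mean_i) · (x_{k,j} - mean_j), with n-1 = 5.
  S[U,U] = ((-4)·(-4) + (1)·(1) + (3)·(3) + (0)·(0) + (-2)·(-2) + (2)·(2)) / 5 = 34/5 = 6.8
  S[U,V] = ((-4)·(-3.1667) + (1)·(2.8333) + (3)·(0.8333) + (0)·(-2.1667) + (-2)·(2.8333) + (2)·(-1.1667)) / 5 = 10/5 = 2
  S[V,V] = ((-3.1667)·(-3.1667) + (2.8333)·(2.8333) + (0.8333)·(0.8333) + (-2.1667)·(-2.1667) + (2.8333)·(2.8333) + (-1.1667)·(-1.1667)) / 5 = 32.8333/5 = 6.5667

S is symmetric (S[j,i] = S[i,j]). Assembling:

S = [[6.8, 2],
 [2, 6.5667]]


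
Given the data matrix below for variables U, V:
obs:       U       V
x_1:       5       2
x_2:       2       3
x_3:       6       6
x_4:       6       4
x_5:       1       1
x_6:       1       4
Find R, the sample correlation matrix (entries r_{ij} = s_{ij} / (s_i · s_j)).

Step 1 — column means:
  mean(U) = (5 + 2 + 6 + 6 + 1 + 1) / 6 = 21/6 = 3.5
  mean(V) = (2 + 3 + 6 + 4 + 1 + 4) / 6 = 20/6 = 3.3333

Step 2 — sample variances and covariances s[i,j] = (1/(n-1)) · Σ_k (x_{k,i} - mean_i) · (x_{k,j} - mean_j), with n-1 = 5:
  s[U,U] = ((1.5)·(1.5) + (-1.5)·(-1.5) + (2.5)·(2.5) + (2.5)·(2.5) + (-2.5)·(-2.5) + (-2.5)·(-2.5)) / 5 = 29.5/5 = 5.9
  s[U,V] = ((1.5)·(-1.3333) + (-1.5)·(-0.3333) + (2.5)·(2.6667) + (2.5)·(0.6667) + (-2.5)·(-2.3333) + (-2.5)·(0.6667)) / 5 = 11/5 = 2.2
  s[V,V] = ((-1.3333)·(-1.3333) + (-0.3333)·(-0.3333) + (2.6667)·(2.6667) + (0.6667)·(0.6667) + (-2.3333)·(-2.3333) + (0.6667)·(0.6667)) / 5 = 15.3333/5 = 3.0667
  Sample standard deviations s_i = √(s[i,i]):
  s(U) = √(5.9) = 2.429
  s(V) = √(3.0667) = 1.7512

Step 3 — r_{ij} = s_{ij} / (s_i · s_j):
  r[U,U] = 1 (diagonal).
  r[U,V] = 2.2 / (2.429 · 1.7512) = 2.2 / 4.2536 = 0.5172
  r[V,V] = 1 (diagonal).

R is symmetric with unit diagonal. Assembling:

R = [[1, 0.5172],
 [0.5172, 1]]


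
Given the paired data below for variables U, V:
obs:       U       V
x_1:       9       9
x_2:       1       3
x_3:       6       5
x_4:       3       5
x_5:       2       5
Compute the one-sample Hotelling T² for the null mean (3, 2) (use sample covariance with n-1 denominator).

Step 1 — sample mean vector:
  mean(U) = (9 + 1 + 6 + 3 + 2) / 5 = 21/5 = 4.2
  mean(V) = (9 + 3 + 5 + 5 + 5) / 5 = 27/5 = 5.4
  x̄ = (4.2, 5.4),  deviation x̄ - mu_0 = (4.2, 5.4) - (3, 2) = (1.2, 3.4).

Step 2 — sample covariance matrix, S[i,j] = (1/(n-1)) · Σ_k (x_{k,i} - mean_i) · (x_{k,j} - mean_j), divisor n-1 = 4:
  S[U,U] = ((4.8)·(4.8) + (-3.2)·(-3.2) + (1.8)·(1.8) + (-1.2)·(-1.2) + (-2.2)·(-2.2)) / 4 = 42.8/4 = 10.7
  S[U,V] = ((4.8)·(3.6) + (-3.2)·(-2.4) + (1.8)·(-0.4) + (-1.2)·(-0.4) + (-2.2)·(-0.4)) / 4 = 25.6/4 = 6.4
  S[V,V] = ((3.6)·(3.6) + (-2.4)·(-2.4) + (-0.4)·(-0.4) + (-0.4)·(-0.4) + (-0.4)·(-0.4)) / 4 = 19.2/4 = 4.8
  S = [[10.7, 6.4],
 [6.4, 4.8]].

Step 3 — invert S. det(S) = 10.7·4.8 - (6.4)² = 10.4.
  S^{-1} = (1/det) · [[d, -b], [-b, a]] = [[0.4615, -0.6154],
 [-0.6154, 1.0288]].

Step 4 — quadratic form (x̄ - mu_0)^T · S^{-1} · (x̄ - mu_0):
  S^{-1} · (x̄ - mu_0) = (-1.5385, 2.7596),
  (x̄ - mu_0)^T · [...] = (1.2)·(-1.5385) + (3.4)·(2.7596) = 7.5365.

Step 5 — scale by n: T² = 5 · 7.5365 = 37.6827.

T² ≈ 37.6827


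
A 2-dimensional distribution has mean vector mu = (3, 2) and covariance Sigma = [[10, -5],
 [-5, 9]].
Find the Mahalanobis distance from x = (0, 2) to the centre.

Step 1 — centre the observation: (x - mu) = (-3, 0).

Step 2 — invert Sigma. det(Sigma) = 10·9 - (-5)² = 65.
  Sigma^{-1} = (1/det) · [[d, -b], [-b, a]] = [[0.1385, 0.0769],
 [0.0769, 0.1538]].

Step 3 — form the quadratic (x - mu)^T · Sigma^{-1} · (x - mu):
  Sigma^{-1} · (x - mu) = (-0.4154, -0.2308).
  (x - mu)^T · [Sigma^{-1} · (x - mu)] = (-3)·(-0.4154) + (0)·(-0.2308) = 1.2462.

Step 4 — take square root: d = √(1.2462) ≈ 1.1163.

d(x, mu) = √(1.2462) ≈ 1.1163


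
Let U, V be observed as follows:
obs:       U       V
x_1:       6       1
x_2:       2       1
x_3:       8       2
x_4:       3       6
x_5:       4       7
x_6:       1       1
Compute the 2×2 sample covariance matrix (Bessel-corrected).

Step 1 — column means:
  mean(U) = (6 + 2 + 8 + 3 + 4 + 1) / 6 = 24/6 = 4
  mean(V) = (1 + 1 + 2 + 6 + 7 + 1) / 6 = 18/6 = 3

Step 2 — sample covariance S[i,j] = (1/(n-1)) · Σ_k (x_{k,i} - mean_i) · (x_{k,j} - mean_j), with n-1 = 5.
  S[U,U] = ((2)·(2) + (-2)·(-2) + (4)·(4) + (-1)·(-1) + (0)·(0) + (-3)·(-3)) / 5 = 34/5 = 6.8
  S[U,V] = ((2)·(-2) + (-2)·(-2) + (4)·(-1) + (-1)·(3) + (0)·(4) + (-3)·(-2)) / 5 = -1/5 = -0.2
  S[V,V] = ((-2)·(-2) + (-2)·(-2) + (-1)·(-1) + (3)·(3) + (4)·(4) + (-2)·(-2)) / 5 = 38/5 = 7.6

S is symmetric (S[j,i] = S[i,j]). Assembling:

S = [[6.8, -0.2],
 [-0.2, 7.6]]


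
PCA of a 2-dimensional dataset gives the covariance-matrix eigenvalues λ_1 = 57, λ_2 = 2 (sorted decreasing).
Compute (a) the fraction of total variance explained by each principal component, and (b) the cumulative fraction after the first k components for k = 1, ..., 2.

Step 1 — total variance = trace(Sigma) = Σ λ_i = 57 + 2 = 59.

Step 2 — fraction explained by component i = λ_i / Σ λ:
  PC1: 57/59 = 0.9661
  PC2: 2/59 = 0.0339

Step 3 — cumulative fraction after k components = (λ_1 + ... + λ_k) / Σ λ:
  k = 1: 57/59 = 0.9661
  k = 2: (57 + 2)/59 = 59/59 = 1

Summary (fraction, with percent):

explained: PC1 0.9661 (96.61%), PC2 0.0339 (3.39%);  cumulative: 0.9661, 1


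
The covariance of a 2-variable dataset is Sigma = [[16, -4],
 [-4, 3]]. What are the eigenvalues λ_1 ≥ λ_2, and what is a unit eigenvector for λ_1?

Step 1 — characteristic polynomial of 2×2 Sigma:
  det(Sigma - λI) = λ² - trace · λ + det = 0.
  trace = 16 + 3 = 19, det = 16·3 - (-4)² = 32.
Step 2 — discriminant:
  Δ = trace² - 4·det = 361 - 128 = 233.
Step 3 — eigenvalues:
  λ = (trace ± √Δ)/2 = (19 ± 15.2643)/2,
  λ_1 = 17.1322,  λ_2 = 1.8678.

Step 4 — unit eigenvector for λ_1: solve (Sigma - λ_1 I)v = 0. First row:
  (16 - 17.1322)·v_x + (-4)·v_y = 0, i.e. (-1.1322)·v_x + (-4)·v_y = 0,
  so v ∝ (b, λ_1 - a) = (-4, 1.1322); multiply by -1 so the first entry is positive: u = (4, -1.1322).
  ||u|| = √((4)² + (-1.1322)²) = √(17.2818) ≈ 4.1571,
  v_1 = u/||u|| ≈ (0.9622, -0.2723) (||v_1|| = 1).

λ_1 = 17.1322,  λ_2 = 1.8678;  v_1 ≈ (0.9622, -0.2723)


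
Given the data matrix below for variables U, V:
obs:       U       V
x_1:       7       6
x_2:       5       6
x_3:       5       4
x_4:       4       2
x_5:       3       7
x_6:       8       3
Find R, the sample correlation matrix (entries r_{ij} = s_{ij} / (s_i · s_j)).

Step 1 — column means:
  mean(U) = (7 + 5 + 5 + 4 + 3 + 8) / 6 = 32/6 = 5.3333
  mean(V) = (6 + 6 + 4 + 2 + 7 + 3) / 6 = 28/6 = 4.6667

Step 2 — sample variances and covariances s[i,j] = (1/(n-1)) · Σ_k (x_{k,i} - mean_i) · (x_{k,j} - mean_j), with n-1 = 5:
  s[U,U] = ((1.6667)·(1.6667) + (-0.3333)·(-0.3333) + (-0.3333)·(-0.3333) + (-1.3333)·(-1.3333) + (-2.3333)·(-2.3333) + (2.6667)·(2.6667)) / 5 = 17.3333/5 = 3.4667
  s[U,V] = ((1.6667)·(1.3333) + (-0.3333)·(1.3333) + (-0.3333)·(-0.6667) + (-1.3333)·(-2.6667) + (-2.3333)·(2.3333) + (2.6667)·(-1.6667)) / 5 = -4.3333/5 = -0.8667
  s[V,V] = ((1.3333)·(1.3333) + (1.3333)·(1.3333) + (-0.6667)·(-0.6667) + (-2.6667)·(-2.6667) + (2.3333)·(2.3333) + (-1.6667)·(-1.6667)) / 5 = 19.3333/5 = 3.8667
  Sample standard deviations s_i = √(s[i,i]):
  s(U) = √(3.4667) = 1.8619
  s(V) = √(3.8667) = 1.9664

Step 3 — r_{ij} = s_{ij} / (s_i · s_j):
  r[U,U] = 1 (diagonal).
  r[U,V] = -0.8667 / (1.8619 · 1.9664) = -0.8667 / 3.6612 = -0.2367
  r[V,V] = 1 (diagonal).

R is symmetric with unit diagonal. Assembling:

R = [[1, -0.2367],
 [-0.2367, 1]]


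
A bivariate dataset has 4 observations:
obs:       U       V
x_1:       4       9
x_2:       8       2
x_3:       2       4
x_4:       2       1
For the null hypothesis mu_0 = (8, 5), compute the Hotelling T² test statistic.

Step 1 — sample mean vector:
  mean(U) = (4 + 8 + 2 + 2) / 4 = 16/4 = 4
  mean(V) = (9 + 2 + 4 + 1) / 4 = 16/4 = 4
  x̄ = (4, 4),  deviation x̄ - mu_0 = (4, 4) - (8, 5) = (-4, -1).

Step 2 — sample covariance matrix, S[i,j] = (1/(n-1)) · Σ_k (x_{k,i} - mean_i) · (x_{k,j} - mean_j), divisor n-1 = 3:
  S[U,U] = ((0)·(0) + (4)·(4) + (-2)·(-2) + (-2)·(-2)) / 3 = 24/3 = 8
  S[U,V] = ((0)·(5) + (4)·(-2) + (-2)·(0) + (-2)·(-3)) / 3 = -2/3 = -0.6667
  S[V,V] = ((5)·(5) + (-2)·(-2) + (0)·(0) + (-3)·(-3)) / 3 = 38/3 = 12.6667
  S = [[8, -0.6667],
 [-0.6667, 12.6667]].

Step 3 — invert S. det(S) = 8·12.6667 - (-0.6667)² = 100.8889.
  S^{-1} = (1/det) · [[d, -b], [-b, a]] = [[0.1256, 0.0066],
 [0.0066, 0.0793]].

Step 4 — quadratic form (x̄ - mu_0)^T · S^{-1} · (x̄ - mu_0):
  S^{-1} · (x̄ - mu_0) = (-0.5088, -0.1057),
  (x̄ - mu_0)^T · [...] = (-4)·(-0.5088) + (-1)·(-0.1057) = 2.141.

Step 5 — scale by n: T² = 4 · 2.141 = 8.5639.

T² ≈ 8.5639


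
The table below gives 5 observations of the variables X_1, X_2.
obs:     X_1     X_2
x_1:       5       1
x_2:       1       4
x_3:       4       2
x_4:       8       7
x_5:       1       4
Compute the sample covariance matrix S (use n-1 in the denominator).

Step 1 — column means:
  mean(X_1) = (5 + 1 + 4 + 8 + 1) / 5 = 19/5 = 3.8
  mean(X_2) = (1 + 4 + 2 + 7 + 4) / 5 = 18/5 = 3.6

Step 2 — sample covariance S[i,j] = (1/(n-1)) · Σ_k (x_{k,i} - mean_i) · (x_{k,j} - mean_j), with n-1 = 4.
  S[X_1,X_1] = ((1.2)·(1.2) + (-2.8)·(-2.8) + (0.2)·(0.2) + (4.2)·(4.2) + (-2.8)·(-2.8)) / 4 = 34.8/4 = 8.7
  S[X_1,X_2] = ((1.2)·(-2.6) + (-2.8)·(0.4) + (0.2)·(-1.6) + (4.2)·(3.4) + (-2.8)·(0.4)) / 4 = 8.6/4 = 2.15
  S[X_2,X_2] = ((-2.6)·(-2.6) + (0.4)·(0.4) + (-1.6)·(-1.6) + (3.4)·(3.4) + (0.4)·(0.4)) / 4 = 21.2/4 = 5.3

S is symmetric (S[j,i] = S[i,j]). Assembling:

S = [[8.7, 2.15],
 [2.15, 5.3]]


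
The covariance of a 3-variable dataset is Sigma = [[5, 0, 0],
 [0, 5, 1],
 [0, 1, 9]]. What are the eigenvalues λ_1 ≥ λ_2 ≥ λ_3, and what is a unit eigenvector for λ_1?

Step 1 — characteristic polynomial p(λ) = det(λI - Sigma) = λ³ - tr·λ² + c_1·λ - det, where tr = trace, c_1 = sum of the principal 2×2 minors, det = det(Sigma):
  tr = 5 + 5 + 9 = 19,
  c_1 = (5·5 - (0)²) + (5·9 - (0)²) + (5·9 - (1)²) = 25 + 45 + 44 = 114,
  det = 5·(5·9 - (1)²) - (0)·((0)·9 - (1)·(0)) + (0)·((0)·(1) - 5·(0)) = 5·(44) - (0)·(0) + (0)·(0) = 220.
  So p(λ) = λ³ - 19λ² + 114λ - 220.
Step 2 — look for an integer root (rational root theorem: any rational root is an integer divisor of 220). Testing λ = 5:
  p(5) = 125 - 475 + 570 - 220 = 0  ✓
  Dividing out (λ - 5): p(λ) = (λ - 5)(λ² - 14λ + 44).
Step 3 — remaining eigenvalues from the quadratic λ² - 14λ + 44 = 0:
  Δ = 14² - 4·44 = 196 - 176 = 20,  λ = (14 ± √20)/2 = (14 ± 4.4721)/2 ≈ 9.2361 or 4.7639.
  Sorted: λ_1 = 9.2361,  λ_2 = 5,  λ_3 = 4.7639  (check: sum = 19 = tr ✓).

Step 4 — unit eigenvector for λ_1 ≈ 9.2361: v spans the null space of (Sigma - λ_1 I), whose rows are
  r_1 = (-4.2361, 0, 0),  r_2 = (0, -4.2361, 1),  r_3 = (0, 1, -0.2361).
  v is orthogonal to every row, so take v ∝ r_1 × r_2 = ((0)·(1) - (0)·(-4.2361), (0)·(0) - (-4.2361)·(1), (-4.2361)·(-4.2361) - (0)·(0)) ≈ (0, 4.2361, 17.9443).
  Let u = (0, 4.2361, 17.9443).
  ||u|| = √((0)² + (4.2361)² + (17.9443)²) = √(339.9412) ≈ 18.4375,  v_1 = u/||u|| ≈ (0, 0.2298, 0.9732) (||v_1|| = 1).

λ_1 = 9.2361,  λ_2 = 5,  λ_3 = 4.7639;  v_1 ≈ (0, 0.2298, 0.9732)


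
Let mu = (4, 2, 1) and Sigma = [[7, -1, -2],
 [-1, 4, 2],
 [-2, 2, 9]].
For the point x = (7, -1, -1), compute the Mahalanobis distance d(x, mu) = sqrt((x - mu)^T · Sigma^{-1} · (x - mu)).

Step 1 — centre the observation: (x - mu) = (3, -3, -2).

Step 2 — invert Sigma (cofactor / det for 3×3, or solve directly):
  Sigma^{-1} = [[0.1546, 0.0242, 0.029],
 [0.0242, 0.285, -0.058],
 [0.029, -0.058, 0.1304]].

Step 3 — form the quadratic (x - mu)^T · Sigma^{-1} · (x - mu):
  Sigma^{-1} · (x - mu) = (0.3333, -0.6667, 0).
  (x - mu)^T · [Sigma^{-1} · (x - mu)] = (3)·(0.3333) + (-3)·(-0.6667) + (-2)·(0) = 3.

Step 4 — take square root: d = √(3) ≈ 1.7321.

d(x, mu) = √(3) ≈ 1.7321


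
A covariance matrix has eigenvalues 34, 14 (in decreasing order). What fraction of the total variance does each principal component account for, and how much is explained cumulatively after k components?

Step 1 — total variance = trace(Sigma) = Σ λ_i = 34 + 14 = 48.

Step 2 — fraction explained by component i = λ_i / Σ λ:
  PC1: 34/48 = 0.7083
  PC2: 14/48 = 0.2917

Step 3 — cumulative fraction after k components = (λ_1 + ... + λ_k) / Σ λ:
  k = 1: 34/48 = 0.7083
  k = 2: (34 + 14)/48 = 48/48 = 1

Summary (fraction, with percent):

explained: PC1 0.7083 (70.83%), PC2 0.2917 (29.17%);  cumulative: 0.7083, 1


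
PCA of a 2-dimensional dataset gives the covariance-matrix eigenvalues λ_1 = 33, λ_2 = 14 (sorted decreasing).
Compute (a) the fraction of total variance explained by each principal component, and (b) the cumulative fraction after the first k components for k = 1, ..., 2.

Step 1 — total variance = trace(Sigma) = Σ λ_i = 33 + 14 = 47.

Step 2 — fraction explained by component i = λ_i / Σ λ:
  PC1: 33/47 = 0.7021
  PC2: 14/47 = 0.2979

Step 3 — cumulative fraction after k components = (λ_1 + ... + λ_k) / Σ λ:
  k = 1: 33/47 = 0.7021
  k = 2: (33 + 14)/47 = 47/47 = 1

Summary (fraction, with percent):

explained: PC1 0.7021 (70.21%), PC2 0.2979 (29.79%);  cumulative: 0.7021, 1


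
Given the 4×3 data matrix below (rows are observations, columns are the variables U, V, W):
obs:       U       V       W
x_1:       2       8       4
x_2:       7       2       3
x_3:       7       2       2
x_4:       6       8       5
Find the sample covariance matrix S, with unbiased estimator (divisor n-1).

Step 1 — column means:
  mean(U) = (2 + 7 + 7 + 6) / 4 = 22/4 = 5.5
  mean(V) = (8 + 2 + 2 + 8) / 4 = 20/4 = 5
  mean(W) = (4 + 3 + 2 + 5) / 4 = 14/4 = 3.5

Step 2 — sample covariance S[i,j] = (1/(n-1)) · Σ_k (x_{k,i} - mean_i) · (x_{k,j} - mean_j), with n-1 = 3.
  S[U,U] = ((-3.5)·(-3.5) + (1.5)·(1.5) + (1.5)·(1.5) + (0.5)·(0.5)) / 3 = 17/3 = 5.6667
  S[U,V] = ((-3.5)·(3) + (1.5)·(-3) + (1.5)·(-3) + (0.5)·(3)) / 3 = -18/3 = -6
  S[U,W] = ((-3.5)·(0.5) + (1.5)·(-0.5) + (1.5)·(-1.5) + (0.5)·(1.5)) / 3 = -4/3 = -1.3333
  S[V,V] = ((3)·(3) + (-3)·(-3) + (-3)·(-3) + (3)·(3)) / 3 = 36/3 = 12
  S[V,W] = ((3)·(0.5) + (-3)·(-0.5) + (-3)·(-1.5) + (3)·(1.5)) / 3 = 12/3 = 4
  S[W,W] = ((0.5)·(0.5) + (-0.5)·(-0.5) + (-1.5)·(-1.5) + (1.5)·(1.5)) / 3 = 5/3 = 1.6667

S is symmetric (S[j,i] = S[i,j]). Assembling:

S = [[5.6667, -6, -1.3333],
 [-6, 12, 4],
 [-1.3333, 4, 1.6667]]


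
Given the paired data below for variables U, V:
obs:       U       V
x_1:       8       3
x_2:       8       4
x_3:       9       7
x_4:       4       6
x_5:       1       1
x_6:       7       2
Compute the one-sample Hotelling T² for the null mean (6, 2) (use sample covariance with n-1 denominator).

Step 1 — sample mean vector:
  mean(U) = (8 + 8 + 9 + 4 + 1 + 7) / 6 = 37/6 = 6.1667
  mean(V) = (3 + 4 + 7 + 6 + 1 + 2) / 6 = 23/6 = 3.8333
  x̄ = (6.1667, 3.8333),  deviation x̄ - mu_0 = (6.1667, 3.8333) - (6, 2) = (0.1667, 1.8333).

Step 2 — sample covariance matrix, S[i,j] = (1/(n-1)) · Σ_k (x_{k,i} - mean_i) · (x_{k,j} - mean_j), divisor n-1 = 5:
  S[U,U] = ((1.8333)·(1.8333) + (1.8333)·(1.8333) + (2.8333)·(2.8333) + (-2.1667)·(-2.1667) + (-5.1667)·(-5.1667) + (0.8333)·(0.8333)) / 5 = 46.8333/5 = 9.3667
  S[U,V] = ((1.8333)·(-0.8333) + (1.8333)·(0.1667) + (2.8333)·(3.1667) + (-2.1667)·(2.1667) + (-5.1667)·(-2.8333) + (0.8333)·(-1.8333)) / 5 = 16.1667/5 = 3.2333
  S[V,V] = ((-0.8333)·(-0.8333) + (0.1667)·(0.1667) + (3.1667)·(3.1667) + (2.1667)·(2.1667) + (-2.8333)·(-2.8333) + (-1.8333)·(-1.8333)) / 5 = 26.8333/5 = 5.3667
  S = [[9.3667, 3.2333],
 [3.2333, 5.3667]].

Step 3 — invert S. det(S) = 9.3667·5.3667 - (3.2333)² = 39.8133.
  S^{-1} = (1/det) · [[d, -b], [-b, a]] = [[0.1348, -0.0812],
 [-0.0812, 0.2353]].

Step 4 — quadratic form (x̄ - mu_0)^T · S^{-1} · (x̄ - mu_0):
  S^{-1} · (x̄ - mu_0) = (-0.1264, 0.4178),
  (x̄ - mu_0)^T · [...] = (0.1667)·(-0.1264) + (1.8333)·(0.4178) = 0.7449.

Step 5 — scale by n: T² = 6 · 0.7449 = 4.4692.

T² ≈ 4.4692


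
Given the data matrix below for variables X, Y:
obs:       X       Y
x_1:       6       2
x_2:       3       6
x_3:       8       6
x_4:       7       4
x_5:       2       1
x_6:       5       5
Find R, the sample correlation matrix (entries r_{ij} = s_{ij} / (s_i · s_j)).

Step 1 — column means:
  mean(X) = (6 + 3 + 8 + 7 + 2 + 5) / 6 = 31/6 = 5.1667
  mean(Y) = (2 + 6 + 6 + 4 + 1 + 5) / 6 = 24/6 = 4

Step 2 — sample variances and covariances s[i,j] = (1/(n-1)) · Σ_k (x_{k,i} - mean_i) · (x_{k,j} - mean_j), with n-1 = 5:
  s[X,X] = ((0.8333)·(0.8333) + (-2.1667)·(-2.1667) + (2.8333)·(2.8333) + (1.8333)·(1.8333) + (-3.1667)·(-3.1667) + (-0.1667)·(-0.1667)) / 5 = 26.8333/5 = 5.3667
  s[X,Y] = ((0.8333)·(-2) + (-2.1667)·(2) + (2.8333)·(2) + (1.8333)·(0) + (-3.1667)·(-3) + (-0.1667)·(1)) / 5 = 9/5 = 1.8
  s[Y,Y] = ((-2)·(-2) + (2)·(2) + (2)·(2) + (0)·(0) + (-3)·(-3) + (1)·(1)) / 5 = 22/5 = 4.4
  Sample standard deviations s_i = √(s[i,i]):
  s(X) = √(5.3667) = 2.3166
  s(Y) = √(4.4) = 2.0976

Step 3 — r_{ij} = s_{ij} / (s_i · s_j):
  r[X,X] = 1 (diagonal).
  r[X,Y] = 1.8 / (2.3166 · 2.0976) = 1.8 / 4.8594 = 0.3704
  r[Y,Y] = 1 (diagonal).

R is symmetric with unit diagonal. Assembling:

R = [[1, 0.3704],
 [0.3704, 1]]


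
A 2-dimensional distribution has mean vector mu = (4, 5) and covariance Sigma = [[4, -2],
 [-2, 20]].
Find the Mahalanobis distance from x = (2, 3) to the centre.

Step 1 — centre the observation: (x - mu) = (-2, -2).

Step 2 — invert Sigma. det(Sigma) = 4·20 - (-2)² = 76.
  Sigma^{-1} = (1/det) · [[d, -b], [-b, a]] = [[0.2632, 0.0263],
 [0.0263, 0.0526]].

Step 3 — form the quadratic (x - mu)^T · Sigma^{-1} · (x - mu):
  Sigma^{-1} · (x - mu) = (-0.5789, -0.1579).
  (x - mu)^T · [Sigma^{-1} · (x - mu)] = (-2)·(-0.5789) + (-2)·(-0.1579) = 1.4737.

Step 4 — take square root: d = √(1.4737) ≈ 1.214.

d(x, mu) = √(1.4737) ≈ 1.214


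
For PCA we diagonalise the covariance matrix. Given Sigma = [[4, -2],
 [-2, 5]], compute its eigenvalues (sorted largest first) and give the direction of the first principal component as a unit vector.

Step 1 — characteristic polynomial of 2×2 Sigma:
  det(Sigma - λI) = λ² - trace · λ + det = 0.
  trace = 4 + 5 = 9, det = 4·5 - (-2)² = 16.
Step 2 — discriminant:
  Δ = trace² - 4·det = 81 - 64 = 17.
Step 3 — eigenvalues:
  λ = (trace ± √Δ)/2 = (9 ± 4.1231)/2,
  λ_1 = 6.5616,  λ_2 = 2.4384.

Step 4 — unit eigenvector for λ_1: solve (Sigma - λ_1 I)v = 0. First row:
  (4 - 6.5616)·v_x + (-2)·v_y = 0, i.e. (-2.5616)·v_x + (-2)·v_y = 0,
  so v ∝ (b, λ_1 - a) = (-2, 2.5616); multiply by -1 so the first entry is positive: u = (2, -2.5616).
  ||u|| = √((2)² + (-2.5616)²) = √(10.5616) ≈ 3.2499,
  v_1 = u/||u|| ≈ (0.6154, -0.7882) (||v_1|| = 1).

λ_1 = 6.5616,  λ_2 = 2.4384;  v_1 ≈ (0.6154, -0.7882)


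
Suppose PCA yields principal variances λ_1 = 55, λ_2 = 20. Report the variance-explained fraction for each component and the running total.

Step 1 — total variance = trace(Sigma) = Σ λ_i = 55 + 20 = 75.

Step 2 — fraction explained by component i = λ_i / Σ λ:
  PC1: 55/75 = 0.7333
  PC2: 20/75 = 0.2667

Step 3 — cumulative fraction after k components = (λ_1 + ... + λ_k) / Σ λ:
  k = 1: 55/75 = 0.7333
  k = 2: (55 + 20)/75 = 75/75 = 1

Summary (fraction, with percent):

explained: PC1 0.7333 (73.33%), PC2 0.2667 (26.67%);  cumulative: 0.7333, 1


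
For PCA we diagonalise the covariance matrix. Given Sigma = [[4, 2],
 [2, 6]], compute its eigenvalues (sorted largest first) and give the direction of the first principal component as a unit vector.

Step 1 — characteristic polynomial of 2×2 Sigma:
  det(Sigma - λI) = λ² - trace · λ + det = 0.
  trace = 4 + 6 = 10, det = 4·6 - (2)² = 20.
Step 2 — discriminant:
  Δ = trace² - 4·det = 100 - 80 = 20.
Step 3 — eigenvalues:
  λ = (trace ± √Δ)/2 = (10 ± 4.4721)/2,
  λ_1 = 7.2361,  λ_2 = 2.7639.

Step 4 — unit eigenvector for λ_1: solve (Sigma - λ_1 I)v = 0. First row:
  (4 - 7.2361)·v_x + (2)·v_y = 0, i.e. (-3.2361)·v_x + (2)·v_y = 0,
  so v ∝ (b, λ_1 - a) = (2, 3.2361) = u.
  ||u|| = √((2)² + (3.2361)²) = √(14.4721) ≈ 3.8042,
  v_1 = u/||u|| ≈ (0.5257, 0.8507) (||v_1|| = 1).

λ_1 = 7.2361,  λ_2 = 2.7639;  v_1 ≈ (0.5257, 0.8507)


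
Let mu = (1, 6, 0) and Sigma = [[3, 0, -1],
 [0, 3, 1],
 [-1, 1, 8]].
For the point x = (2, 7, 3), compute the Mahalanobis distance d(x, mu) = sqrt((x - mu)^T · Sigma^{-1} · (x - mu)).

Step 1 — centre the observation: (x - mu) = (1, 1, 3).

Step 2 — invert Sigma (cofactor / det for 3×3, or solve directly):
  Sigma^{-1} = [[0.3485, -0.0152, 0.0455],
 [-0.0152, 0.3485, -0.0455],
 [0.0455, -0.0455, 0.1364]].

Step 3 — form the quadratic (x - mu)^T · Sigma^{-1} · (x - mu):
  Sigma^{-1} · (x - mu) = (0.4697, 0.197, 0.4091).
  (x - mu)^T · [Sigma^{-1} · (x - mu)] = (1)·(0.4697) + (1)·(0.197) + (3)·(0.4091) = 1.8939.

Step 4 — take square root: d = √(1.8939) ≈ 1.3762.

d(x, mu) = √(1.8939) ≈ 1.3762


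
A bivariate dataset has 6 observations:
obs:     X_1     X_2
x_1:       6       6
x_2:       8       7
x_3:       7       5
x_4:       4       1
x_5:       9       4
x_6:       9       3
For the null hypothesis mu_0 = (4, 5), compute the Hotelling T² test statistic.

Step 1 — sample mean vector:
  mean(X_1) = (6 + 8 + 7 + 4 + 9 + 9) / 6 = 43/6 = 7.1667
  mean(X_2) = (6 + 7 + 5 + 1 + 4 + 3) / 6 = 26/6 = 4.3333
  x̄ = (7.1667, 4.3333),  deviation x̄ - mu_0 = (7.1667, 4.3333) - (4, 5) = (3.1667, -0.6667).

Step 2 — sample covariance matrix, S[i,j] = (1/(n-1)) · Σ_k (x_{k,i} - mean_i) · (x_{k,j} - mean_j), divisor n-1 = 5:
  S[X_1,X_1] = ((-1.1667)·(-1.1667) + (0.8333)·(0.8333) + (-0.1667)·(-0.1667) + (-3.1667)·(-3.1667) + (1.8333)·(1.8333) + (1.8333)·(1.8333)) / 5 = 18.8333/5 = 3.7667
  S[X_1,X_2] = ((-1.1667)·(1.6667) + (0.8333)·(2.6667) + (-0.1667)·(0.6667) + (-3.1667)·(-3.3333) + (1.8333)·(-0.3333) + (1.8333)·(-1.3333)) / 5 = 7.6667/5 = 1.5333
  S[X_2,X_2] = ((1.6667)·(1.6667) + (2.6667)·(2.6667) + (0.6667)·(0.6667) + (-3.3333)·(-3.3333) + (-0.3333)·(-0.3333) + (-1.3333)·(-1.3333)) / 5 = 23.3333/5 = 4.6667
  S = [[3.7667, 1.5333],
 [1.5333, 4.6667]].

Step 3 — invert S. det(S) = 3.7667·4.6667 - (1.5333)² = 15.2267.
  S^{-1} = (1/det) · [[d, -b], [-b, a]] = [[0.3065, -0.1007],
 [-0.1007, 0.2474]].

Step 4 — quadratic form (x̄ - mu_0)^T · S^{-1} · (x̄ - mu_0):
  S^{-1} · (x̄ - mu_0) = (1.0377, -0.4838),
  (x̄ - mu_0)^T · [...] = (3.1667)·(1.0377) + (-0.6667)·(-0.4838) = 3.6084.

Step 5 — scale by n: T² = 6 · 3.6084 = 21.6506.

T² ≈ 21.6506


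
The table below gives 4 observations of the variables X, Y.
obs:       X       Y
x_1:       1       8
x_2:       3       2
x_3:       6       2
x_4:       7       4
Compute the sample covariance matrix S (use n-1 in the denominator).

Step 1 — column means:
  mean(X) = (1 + 3 + 6 + 7) / 4 = 17/4 = 4.25
  mean(Y) = (8 + 2 + 2 + 4) / 4 = 16/4 = 4

Step 2 — sample covariance S[i,j] = (1/(n-1)) · Σ_k (x_{k,i} - mean_i) · (x_{k,j} - mean_j), with n-1 = 3.
  S[X,X] = ((-3.25)·(-3.25) + (-1.25)·(-1.25) + (1.75)·(1.75) + (2.75)·(2.75)) / 3 = 22.75/3 = 7.5833
  S[X,Y] = ((-3.25)·(4) + (-1.25)·(-2) + (1.75)·(-2) + (2.75)·(0)) / 3 = -14/3 = -4.6667
  S[Y,Y] = ((4)·(4) + (-2)·(-2) + (-2)·(-2) + (0)·(0)) / 3 = 24/3 = 8

S is symmetric (S[j,i] = S[i,j]). Assembling:

S = [[7.5833, -4.6667],
 [-4.6667, 8]]
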